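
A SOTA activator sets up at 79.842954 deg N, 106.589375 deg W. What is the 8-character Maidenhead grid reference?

Shift to the Maidenhead origin (180°W, 90°S): lon 73.41062, lat 169.84295.
Field: 73.41062/20 → 3 → D, 169.84295/10 → 16 → Q; chars DQ.
Square: 13.41062/2 → 6, 9.84295/1 → 9; chars 69.
Subsquare: 1.41062/0.0833333 → 16 → q, 0.84295/0.0416667 → 20 → u; chars qu.
Extended square: 0.07729/0.00833333 → 9, 0.00962/0.00416667 → 2; chars 92.

DQ69qu92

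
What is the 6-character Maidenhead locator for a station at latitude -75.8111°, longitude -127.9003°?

Add 180° to longitude and 90° to latitude: 52.0997, 14.1889.
Field: 52.0997/20 → 2 → C, 14.1889/10 → 1 → B; chars CB.
Square: 12.0997/2 → 6, 4.1889/1 → 4; chars 64.
Subsquare: 0.0997/0.0833333 → 1 → b, 0.1889/0.0416667 → 4 → e; chars be.

CB64be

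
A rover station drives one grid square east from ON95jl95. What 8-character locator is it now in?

ON95kl05

Longitude extended square 9; +1 → 10, wraps to 0, carry into subsquare.
Longitude subsquare j = 9; +1 → 10 = k.
The latitude characters are unchanged.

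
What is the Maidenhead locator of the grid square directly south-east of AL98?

Longitude square 9; +1 → 10, wraps to 0, carry into field.
Longitude field A = 0; +1 → 1 = B.
Latitude square 8; −1 → 7.

BL07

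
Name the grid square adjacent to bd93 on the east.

CD03

Longitude square 9; +1 → 10, wraps to 0, carry into field.
Longitude field B = 1; +1 → 2 = C.
The latitude characters are unchanged.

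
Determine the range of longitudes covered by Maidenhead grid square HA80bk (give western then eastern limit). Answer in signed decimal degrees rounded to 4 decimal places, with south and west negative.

-23.9167, -23.8333

Field H=7, A=0: +7·20° lon, +0·10° lat → SW at lon -40°, lat -90°.
Square 8, 0: +8·2° lon, +0·1° lat → SW at lon -24°, lat -90°.
Subsquare b=1, k=10: +1·0.0833333° lon, +10·0.0416667° lat → SW at lon -23.9167°, lat -89.5833°.
Cell spans 0.0833333° lon × 0.0416667° lat.
west -23.9167, east -23.8333.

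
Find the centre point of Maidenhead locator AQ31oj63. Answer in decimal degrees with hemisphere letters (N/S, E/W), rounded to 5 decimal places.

Field A=0, Q=16: +0·20° lon, +16·10° lat → SW at lon -180°, lat 70°.
Square 3, 1: +3·2° lon, +1·1° lat → SW at lon -174°, lat 71°.
Subsquare o=14, j=9: +14·0.0833333° lon, +9·0.0416667° lat → SW at lon -172.833°, lat 71.375°.
Extended square 6, 3: +6·0.00833333° lon, +3·0.00416667° lat → SW at lon -172.783°, lat 71.3875°.
Cell spans 0.00833333° lon × 0.00416667° lat. Centre is SW corner plus half of each.
latitude 71.38958° N, longitude 172.77917° W.

71.38958° N, 172.77917° W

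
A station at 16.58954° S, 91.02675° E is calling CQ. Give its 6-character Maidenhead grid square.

NH53mj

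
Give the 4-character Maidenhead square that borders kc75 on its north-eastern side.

KC86

Longitude square 7; +1 → 8.
Latitude square 5; +1 → 6.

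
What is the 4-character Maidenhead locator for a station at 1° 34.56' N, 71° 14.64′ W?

FJ41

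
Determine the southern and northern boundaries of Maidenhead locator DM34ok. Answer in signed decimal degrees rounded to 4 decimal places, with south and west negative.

34.4167, 34.4583

Field D=3, M=12: +3·20° lon, +12·10° lat → SW at lon -120°, lat 30°.
Square 3, 4: +3·2° lon, +4·1° lat → SW at lon -114°, lat 34°.
Subsquare o=14, k=10: +14·0.0833333° lon, +10·0.0416667° lat → SW at lon -112.833°, lat 34.4167°.
Cell spans 0.0833333° lon × 0.0416667° lat.
south 34.4167, north 34.4583.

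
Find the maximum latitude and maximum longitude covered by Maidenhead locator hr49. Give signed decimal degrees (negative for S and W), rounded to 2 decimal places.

90.00, -30.00

Field H=7, R=17: +7·20° lon, +17·10° lat → SW at lon -40°, lat 80°.
Square 4, 9: +4·2° lon, +9·1° lat → SW at lon -32°, lat 89°.
Cell spans 2° lon × 1° lat. NE corner is SW corner plus one full cell.
latitude 90.00, longitude -30.00.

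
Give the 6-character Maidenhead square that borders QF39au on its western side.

QF29xu

Longitude subsquare a = 0; −1 → -1, wraps to 23 = x, carry into square.
Longitude square 3; −1 → 2.
The latitude characters are unchanged.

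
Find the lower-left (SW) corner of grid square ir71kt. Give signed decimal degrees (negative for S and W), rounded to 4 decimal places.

81.7917, -5.1667

Field I=8, R=17: +8·20° lon, +17·10° lat → SW at lon -20°, lat 80°.
Square 7, 1: +7·2° lon, +1·1° lat → SW at lon -6°, lat 81°.
Subsquare k=10, t=19: +10·0.0833333° lon, +19·0.0416667° lat → SW at lon -5.16667°, lat 81.7917°.
latitude 81.7917, longitude -5.1667.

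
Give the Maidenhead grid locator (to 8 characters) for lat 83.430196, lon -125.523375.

CR73fk73

Shift to the Maidenhead origin (180°W, 90°S): lon 54.47662, lat 173.43020.
Field (20°×10°, letters A–R): 54.47662/20 → 2 → C, 173.43020/10 → 17 → R; chars CR.
Square (2°×1°, digits 0–9): 14.47662/2 → 7, 3.43020/1 → 3; chars 73.
Subsquare (5′×2.5′, letters a–x): 0.47662/0.0833333 → 5 → f, 0.43020/0.0416667 → 10 → k; chars fk.
Extended square (30″×15″, digits 0–9): 0.05996/0.00833333 → 7, 0.01353/0.00416667 → 3; chars 73.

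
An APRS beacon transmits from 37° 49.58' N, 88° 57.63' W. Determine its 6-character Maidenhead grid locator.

Add 180° to longitude and 90° to latitude: 91.0395, 127.8263.
Field: lon ⌊91.0395/20⌋ = 4 → E; lat ⌊127.8263/10⌋ = 12 → M.
Square: lon ⌊11.0395/2⌋ = 5; lat ⌊7.8263/1⌋ = 7.
Subsquare: lon ⌊1.0395/0.0833333⌋ = 12 → m; lat ⌊0.8263/0.0416667⌋ = 19 → t.

EM57mt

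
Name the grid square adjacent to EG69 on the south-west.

EG58

Longitude square 6; −1 → 5.
Latitude square 9; −1 → 8.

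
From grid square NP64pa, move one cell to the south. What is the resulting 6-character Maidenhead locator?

Latitude subsquare a = 0; −1 → -1, wraps to 23 = x, carry into square.
Latitude square 4; −1 → 3.
The longitude characters are unchanged.

NP63px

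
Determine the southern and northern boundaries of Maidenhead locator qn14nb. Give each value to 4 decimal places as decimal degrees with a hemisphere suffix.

44.0417° N, 44.0833° N

Field Q=16, N=13: +16·20° lon, +13·10° lat → SW at lon 140°, lat 40°.
Square 1, 4: +1·2° lon, +4·1° lat → SW at lon 142°, lat 44°.
Subsquare n=13, b=1: +13·0.0833333° lon, +1·0.0416667° lat → SW at lon 143.083°, lat 44.0417°.
Cell spans 0.0833333° lon × 0.0416667° lat.
south 44.0417° N, north 44.0833° N.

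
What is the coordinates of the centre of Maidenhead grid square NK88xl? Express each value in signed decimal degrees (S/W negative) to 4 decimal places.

18.4792, 97.9583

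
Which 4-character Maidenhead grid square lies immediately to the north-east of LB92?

MB03

Longitude square 9; +1 → 10, wraps to 0, carry into field.
Longitude field L = 11; +1 → 12 = M.
Latitude square 2; +1 → 3.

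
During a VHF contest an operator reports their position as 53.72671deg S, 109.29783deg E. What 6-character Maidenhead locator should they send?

Shift to the Maidenhead origin (180°W, 90°S): lon 289.2978, lat 36.2733.
Field: 289.2978/20 → 14 → O, 36.2733/10 → 3 → D; chars OD.
Square: 9.2978/2 → 4, 6.2733/1 → 6; chars 46.
Subsquare: 1.2978/0.0833333 → 15 → p, 0.2733/0.0416667 → 6 → g; chars pg.

OD46pg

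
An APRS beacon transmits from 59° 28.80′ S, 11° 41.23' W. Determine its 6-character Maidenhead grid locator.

ID40dm

Offset from 180°W / 90°S: lon 168.3128°, lat 30.5200°.
Field: 168.3128/20 → 8 → I, 30.5200/10 → 3 → D; chars ID.
Square: 8.3128/2 → 4, 0.5200/1 → 0; chars 40.
Subsquare: 0.3128/0.0833333 → 3 → d, 0.5200/0.0416667 → 12 → m; chars dm.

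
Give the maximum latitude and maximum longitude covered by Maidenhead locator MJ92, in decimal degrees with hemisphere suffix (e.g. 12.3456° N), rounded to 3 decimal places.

Field M=12, J=9: +12·20° lon, +9·10° lat → SW at lon 60°, lat 0°.
Square 9, 2: +9·2° lon, +2·1° lat → SW at lon 78°, lat 2°.
Cell spans 2° lon × 1° lat. NE corner is SW corner plus one full cell.
latitude 3.000° N, longitude 80.000° E.

3.000° N, 80.000° E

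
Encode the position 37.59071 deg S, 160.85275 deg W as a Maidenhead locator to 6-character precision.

AF92nj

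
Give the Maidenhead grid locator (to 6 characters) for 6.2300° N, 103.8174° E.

Shift to the Maidenhead origin (180°W, 90°S): lon 283.8174, lat 96.2300.
Field: lon ⌊283.8174/20⌋ = 14 → O; lat ⌊96.2300/10⌋ = 9 → J.
Square: lon ⌊3.8174/2⌋ = 1; lat ⌊6.2300/1⌋ = 6.
Subsquare: lon ⌊1.8174/0.0833333⌋ = 21 → v; lat ⌊0.2300/0.0416667⌋ = 5 → f.

OJ16vf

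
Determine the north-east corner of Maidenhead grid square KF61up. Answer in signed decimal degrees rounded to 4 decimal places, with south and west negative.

Field K=10, F=5: +10·20° lon, +5·10° lat → SW at lon 20°, lat -40°.
Square 6, 1: +6·2° lon, +1·1° lat → SW at lon 32°, lat -39°.
Subsquare u=20, p=15: +20·0.0833333° lon, +15·0.0416667° lat → SW at lon 33.6667°, lat -38.375°.
Cell spans 0.0833333° lon × 0.0416667° lat. NE corner is SW corner plus one full cell.
latitude -38.3333, longitude 33.7500.

-38.3333, 33.7500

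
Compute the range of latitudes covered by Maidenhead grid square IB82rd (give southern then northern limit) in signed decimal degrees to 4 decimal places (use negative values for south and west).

-77.8750, -77.8333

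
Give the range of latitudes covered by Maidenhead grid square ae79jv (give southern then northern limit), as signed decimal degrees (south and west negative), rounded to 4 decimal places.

-40.1250, -40.0833

Field A=0, E=4: +0·20° lon, +4·10° lat → SW at lon -180°, lat -50°.
Square 7, 9: +7·2° lon, +9·1° lat → SW at lon -166°, lat -41°.
Subsquare j=9, v=21: +9·0.0833333° lon, +21·0.0416667° lat → SW at lon -165.25°, lat -40.125°.
Cell spans 0.0833333° lon × 0.0416667° lat.
south -40.1250, north -40.0833.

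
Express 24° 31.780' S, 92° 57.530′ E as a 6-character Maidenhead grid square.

NG65ll

Offset from 180°W / 90°S: lon 272.9588°, lat 65.4703°.
Field (20°×10°, letters A–R): lon ⌊272.9588/20⌋ = 13 → N; lat ⌊65.4703/10⌋ = 6 → G.
Square (2°×1°, digits 0–9): lon ⌊12.9588/2⌋ = 6; lat ⌊5.4703/1⌋ = 5.
Subsquare (5′×2.5′, letters a–x): lon ⌊0.9588/0.0833333⌋ = 11 → l; lat ⌊0.4703/0.0416667⌋ = 11 → l.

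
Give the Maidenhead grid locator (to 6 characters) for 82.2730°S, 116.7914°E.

OA87jr

Add 180° to longitude and 90° to latitude: 296.7914, 7.7270.
Field: lon ⌊296.7914/20⌋ = 14 → O; lat ⌊7.7270/10⌋ = 0 → A.
Square: lon ⌊16.7914/2⌋ = 8; lat ⌊7.7270/1⌋ = 7.
Subsquare: lon ⌊0.7914/0.0833333⌋ = 9 → j; lat ⌊0.7270/0.0416667⌋ = 17 → r.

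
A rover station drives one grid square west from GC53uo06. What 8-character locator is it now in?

Longitude extended square 0; −1 → -1, wraps to 9, carry into subsquare.
Longitude subsquare u = 20; −1 → 19 = t.
The latitude characters are unchanged.

GC53to96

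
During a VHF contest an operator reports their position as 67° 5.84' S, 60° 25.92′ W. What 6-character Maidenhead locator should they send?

Add 180° to longitude and 90° to latitude: 119.5680, 22.9027.
Field: lon ⌊119.5680/20⌋ = 5 → F; lat ⌊22.9027/10⌋ = 2 → C.
Square: lon ⌊19.5680/2⌋ = 9; lat ⌊2.9027/1⌋ = 2.
Subsquare: lon ⌊1.5680/0.0833333⌋ = 18 → s; lat ⌊0.9027/0.0416667⌋ = 21 → v.

FC92sv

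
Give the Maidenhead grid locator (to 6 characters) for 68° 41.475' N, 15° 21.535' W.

Shift to the Maidenhead origin (180°W, 90°S): lon 164.6411, lat 158.6912.
Field: 164.6411/20 → 8 → I, 158.6912/10 → 15 → P; chars IP.
Square: 4.6411/2 → 2, 8.6912/1 → 8; chars 28.
Subsquare: 0.6411/0.0833333 → 7 → h, 0.6912/0.0416667 → 16 → q; chars hq.

IP28hq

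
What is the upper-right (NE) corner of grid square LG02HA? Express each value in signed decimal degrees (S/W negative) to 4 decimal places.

-27.9583, 40.6667

Field L=11, G=6: +11·20° lon, +6·10° lat → SW at lon 40°, lat -30°.
Square 0, 2: +0·2° lon, +2·1° lat → SW at lon 40°, lat -28°.
Subsquare h=7, a=0: +7·0.0833333° lon, +0·0.0416667° lat → SW at lon 40.5833°, lat -28°.
Cell spans 0.0833333° lon × 0.0416667° lat. NE corner is SW corner plus one full cell.
latitude -27.9583, longitude 40.6667.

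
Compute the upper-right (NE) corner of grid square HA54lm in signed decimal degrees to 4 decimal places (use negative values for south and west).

-85.4583, -29.0000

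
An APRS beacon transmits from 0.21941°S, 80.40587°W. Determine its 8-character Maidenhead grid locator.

Shift to the Maidenhead origin (180°W, 90°S): lon 99.59413, lat 89.78059.
Field: lon ⌊99.59413/20⌋ = 4 → E; lat ⌊89.78059/10⌋ = 8 → I.
Square: lon ⌊19.59413/2⌋ = 9; lat ⌊9.78059/1⌋ = 9.
Subsquare: lon ⌊1.59413/0.0833333⌋ = 19 → t; lat ⌊0.78059/0.0416667⌋ = 18 → s.
Extended square: lon ⌊0.01080/0.00833333⌋ = 1; lat ⌊0.03059/0.00416667⌋ = 7.

EI99ts17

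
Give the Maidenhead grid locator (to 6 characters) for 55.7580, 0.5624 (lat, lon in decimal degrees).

JO05gs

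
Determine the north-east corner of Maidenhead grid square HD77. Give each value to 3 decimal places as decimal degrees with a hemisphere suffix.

Field H=7, D=3: +7·20° lon, +3·10° lat → SW at lon -40°, lat -60°.
Square 7, 7: +7·2° lon, +7·1° lat → SW at lon -26°, lat -53°.
Cell spans 2° lon × 1° lat. NE corner is SW corner plus one full cell.
latitude 52.000° S, longitude 24.000° W.

52.000° S, 24.000° W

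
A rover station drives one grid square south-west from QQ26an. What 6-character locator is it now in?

QQ16xm

Longitude subsquare a = 0; −1 → -1, wraps to 23 = x, carry into square.
Longitude square 2; −1 → 1.
Latitude subsquare n = 13; −1 → 12 = m.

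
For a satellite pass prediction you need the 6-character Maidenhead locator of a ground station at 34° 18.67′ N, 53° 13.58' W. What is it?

Offset from 180°W / 90°S: lon 126.7737°, lat 124.3112°.
Field (20°×10°, letters A–R): 126.7737/20 → 6 → G, 124.3112/10 → 12 → M; chars GM.
Square (2°×1°, digits 0–9): 6.7737/2 → 3, 4.3112/1 → 4; chars 34.
Subsquare (5′×2.5′, letters a–x): 0.7737/0.0833333 → 9 → j, 0.3112/0.0416667 → 7 → h; chars jh.

GM34jh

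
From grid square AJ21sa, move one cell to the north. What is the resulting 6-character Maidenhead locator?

Latitude subsquare a = 0; +1 → 1 = b.
The longitude characters are unchanged.

AJ21sb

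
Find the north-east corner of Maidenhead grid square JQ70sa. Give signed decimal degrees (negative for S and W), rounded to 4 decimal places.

70.0417, 15.5833

Field J=9, Q=16: +9·20° lon, +16·10° lat → SW at lon 0°, lat 70°.
Square 7, 0: +7·2° lon, +0·1° lat → SW at lon 14°, lat 70°.
Subsquare s=18, a=0: +18·0.0833333° lon, +0·0.0416667° lat → SW at lon 15.5°, lat 70°.
Cell spans 0.0833333° lon × 0.0416667° lat. NE corner is SW corner plus one full cell.
latitude 70.0417, longitude 15.5833.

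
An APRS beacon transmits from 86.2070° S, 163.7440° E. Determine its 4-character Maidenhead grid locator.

Shift to the Maidenhead origin (180°W, 90°S): lon 343.74, lat 3.79.
Field (20°×10°, letters A–R): 343.74/20 → 17 → R, 3.79/10 → 0 → A; chars RA.
Square (2°×1°, digits 0–9): 3.74/2 → 1, 3.79/1 → 3; chars 13.

RA13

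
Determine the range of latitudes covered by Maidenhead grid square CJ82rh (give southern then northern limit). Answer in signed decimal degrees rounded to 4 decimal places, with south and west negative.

2.2917, 2.3333

Field C=2, J=9: +2·20° lon, +9·10° lat → SW at lon -140°, lat 0°.
Square 8, 2: +8·2° lon, +2·1° lat → SW at lon -124°, lat 2°.
Subsquare r=17, h=7: +17·0.0833333° lon, +7·0.0416667° lat → SW at lon -122.583°, lat 2.29167°.
Cell spans 0.0833333° lon × 0.0416667° lat.
south 2.2917, north 2.3333.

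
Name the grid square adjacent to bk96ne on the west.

Longitude subsquare n = 13; −1 → 12 = m.
The latitude characters are unchanged.

BK96me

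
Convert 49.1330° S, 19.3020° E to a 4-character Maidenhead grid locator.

JE90

Shift to the Maidenhead origin (180°W, 90°S): lon 199.30, lat 40.87.
Field: 199.30/20 → 9 → J, 40.87/10 → 4 → E; chars JE.
Square: 19.30/2 → 9, 0.87/1 → 0; chars 90.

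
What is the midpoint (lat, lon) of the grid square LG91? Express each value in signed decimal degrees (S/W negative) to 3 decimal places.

Field L=11, G=6: +11·20° lon, +6·10° lat → SW at lon 40°, lat -30°.
Square 9, 1: +9·2° lon, +1·1° lat → SW at lon 58°, lat -29°.
Cell spans 2° lon × 1° lat. Centre is SW corner plus half of each.
latitude -28.500, longitude 59.000.

-28.500, 59.000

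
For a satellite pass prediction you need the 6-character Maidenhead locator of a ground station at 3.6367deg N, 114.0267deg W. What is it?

Shift to the Maidenhead origin (180°W, 90°S): lon 65.9733, lat 93.6367.
Field: lon ⌊65.9733/20⌋ = 3 → D; lat ⌊93.6367/10⌋ = 9 → J.
Square: lon ⌊5.9733/2⌋ = 2; lat ⌊3.6367/1⌋ = 3.
Subsquare: lon ⌊1.9733/0.0833333⌋ = 23 → x; lat ⌊0.6367/0.0416667⌋ = 15 → p.

DJ23xp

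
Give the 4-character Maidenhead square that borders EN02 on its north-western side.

Longitude square 0; −1 → -1, wraps to 9, carry into field.
Longitude field E = 4; −1 → 3 = D.
Latitude square 2; +1 → 3.

DN93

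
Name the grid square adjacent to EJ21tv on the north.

EJ21tw

Latitude subsquare v = 21; +1 → 22 = w.
The longitude characters are unchanged.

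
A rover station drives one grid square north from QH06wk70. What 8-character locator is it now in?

Latitude extended square 0; +1 → 1.
The longitude characters are unchanged.

QH06wk71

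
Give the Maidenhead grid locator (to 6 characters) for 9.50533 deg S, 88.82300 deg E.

NI40jl

Offset from 180°W / 90°S: lon 268.8230°, lat 80.4947°.
Field (20°×10°, letters A–R): 268.8230/20 → 13 → N, 80.4947/10 → 8 → I; chars NI.
Square (2°×1°, digits 0–9): 8.8230/2 → 4, 0.4947/1 → 0; chars 40.
Subsquare (5′×2.5′, letters a–x): 0.8230/0.0833333 → 9 → j, 0.4947/0.0416667 → 11 → l; chars jl.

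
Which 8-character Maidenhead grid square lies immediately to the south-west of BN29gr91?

Longitude extended square 9; −1 → 8.
Latitude extended square 1; −1 → 0.

BN29gr80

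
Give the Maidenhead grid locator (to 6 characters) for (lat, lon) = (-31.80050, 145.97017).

QF28xe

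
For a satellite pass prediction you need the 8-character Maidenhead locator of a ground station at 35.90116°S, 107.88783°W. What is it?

Shift to the Maidenhead origin (180°W, 90°S): lon 72.11217, lat 54.09884.
Field: lon ⌊72.11217/20⌋ = 3 → D; lat ⌊54.09884/10⌋ = 5 → F.
Square: lon ⌊12.11217/2⌋ = 6; lat ⌊4.09884/1⌋ = 4.
Subsquare: lon ⌊0.11217/0.0833333⌋ = 1 → b; lat ⌊0.09884/0.0416667⌋ = 2 → c.
Extended square: lon ⌊0.02884/0.00833333⌋ = 3; lat ⌊0.01551/0.00416667⌋ = 3.

DF64bc33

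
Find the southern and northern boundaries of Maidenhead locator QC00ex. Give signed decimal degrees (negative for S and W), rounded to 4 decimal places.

-69.0417, -69.0000

Field Q=16, C=2: +16·20° lon, +2·10° lat → SW at lon 140°, lat -70°.
Square 0, 0: +0·2° lon, +0·1° lat → SW at lon 140°, lat -70°.
Subsquare e=4, x=23: +4·0.0833333° lon, +23·0.0416667° lat → SW at lon 140.333°, lat -69.0417°.
Cell spans 0.0833333° lon × 0.0416667° lat.
south -69.0417, north -69.0000.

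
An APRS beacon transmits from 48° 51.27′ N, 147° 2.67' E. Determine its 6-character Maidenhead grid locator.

Shift to the Maidenhead origin (180°W, 90°S): lon 327.0445, lat 138.8545.
Field: lon ⌊327.0445/20⌋ = 16 → Q; lat ⌊138.8545/10⌋ = 13 → N.
Square: lon ⌊7.0445/2⌋ = 3; lat ⌊8.8545/1⌋ = 8.
Subsquare: lon ⌊1.0445/0.0833333⌋ = 12 → m; lat ⌊0.8545/0.0416667⌋ = 20 → u.

QN38mu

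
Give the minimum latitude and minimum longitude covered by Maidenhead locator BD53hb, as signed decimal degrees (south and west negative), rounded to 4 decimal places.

-56.9583, -149.4167

Field B=1, D=3: +1·20° lon, +3·10° lat → SW at lon -160°, lat -60°.
Square 5, 3: +5·2° lon, +3·1° lat → SW at lon -150°, lat -57°.
Subsquare h=7, b=1: +7·0.0833333° lon, +1·0.0416667° lat → SW at lon -149.417°, lat -56.9583°.
latitude -56.9583, longitude -149.4167.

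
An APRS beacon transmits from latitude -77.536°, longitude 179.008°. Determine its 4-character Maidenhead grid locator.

RB92

Shift to the Maidenhead origin (180°W, 90°S): lon 359.01, lat 12.46.
Field (20°×10°, letters A–R): 359.01/20 → 17 → R, 12.46/10 → 1 → B; chars RB.
Square (2°×1°, digits 0–9): 19.01/2 → 9, 2.46/1 → 2; chars 92.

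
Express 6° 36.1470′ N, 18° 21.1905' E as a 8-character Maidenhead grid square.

JJ96eo24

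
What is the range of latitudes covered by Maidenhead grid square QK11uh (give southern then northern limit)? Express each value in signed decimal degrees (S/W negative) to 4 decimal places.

Field Q=16, K=10: +16·20° lon, +10·10° lat → SW at lon 140°, lat 10°.
Square 1, 1: +1·2° lon, +1·1° lat → SW at lon 142°, lat 11°.
Subsquare u=20, h=7: +20·0.0833333° lon, +7·0.0416667° lat → SW at lon 143.667°, lat 11.2917°.
Cell spans 0.0833333° lon × 0.0416667° lat.
south 11.2917, north 11.3333.

11.2917, 11.3333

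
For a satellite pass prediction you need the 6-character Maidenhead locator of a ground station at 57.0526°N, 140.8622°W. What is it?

BO97nb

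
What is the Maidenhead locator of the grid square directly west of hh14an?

HH04xn

Longitude subsquare a = 0; −1 → -1, wraps to 23 = x, carry into square.
Longitude square 1; −1 → 0.
The latitude characters are unchanged.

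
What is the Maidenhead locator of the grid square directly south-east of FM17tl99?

Longitude extended square 9; +1 → 10, wraps to 0, carry into subsquare.
Longitude subsquare t = 19; +1 → 20 = u.
Latitude extended square 9; −1 → 8.

FM17ul08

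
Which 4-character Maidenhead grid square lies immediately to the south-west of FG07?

EG96

Longitude square 0; −1 → -1, wraps to 9, carry into field.
Longitude field F = 5; −1 → 4 = E.
Latitude square 7; −1 → 6.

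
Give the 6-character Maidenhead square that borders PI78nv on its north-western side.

Longitude subsquare n = 13; −1 → 12 = m.
Latitude subsquare v = 21; +1 → 22 = w.

PI78mw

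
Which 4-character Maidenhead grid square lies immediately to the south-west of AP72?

Longitude square 7; −1 → 6.
Latitude square 2; −1 → 1.

AP61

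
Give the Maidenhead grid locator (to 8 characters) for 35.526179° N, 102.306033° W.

Shift to the Maidenhead origin (180°W, 90°S): lon 77.69397, lat 125.52618.
Field: 77.69397/20 → 3 → D, 125.52618/10 → 12 → M; chars DM.
Square: 17.69397/2 → 8, 5.52618/1 → 5; chars 85.
Subsquare: 1.69397/0.0833333 → 20 → u, 0.52618/0.0416667 → 12 → m; chars um.
Extended square: 0.02730/0.00833333 → 3, 0.02618/0.00416667 → 6; chars 36.

DM85um36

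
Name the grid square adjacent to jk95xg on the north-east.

KK05ah

Longitude subsquare x = 23; +1 → 24, wraps to 0 = a, carry into square.
Longitude square 9; +1 → 10, wraps to 0, carry into field.
Longitude field J = 9; +1 → 10 = K.
Latitude subsquare g = 6; +1 → 7 = h.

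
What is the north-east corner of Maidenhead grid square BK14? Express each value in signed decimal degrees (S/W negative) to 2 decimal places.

15.00, -156.00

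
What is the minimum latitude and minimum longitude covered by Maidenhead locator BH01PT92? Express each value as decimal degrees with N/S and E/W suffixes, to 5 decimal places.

Field B=1, H=7: +1·20° lon, +7·10° lat → SW at lon -160°, lat -20°.
Square 0, 1: +0·2° lon, +1·1° lat → SW at lon -160°, lat -19°.
Subsquare p=15, t=19: +15·0.0833333° lon, +19·0.0416667° lat → SW at lon -158.75°, lat -18.2083°.
Extended square 9, 2: +9·0.00833333° lon, +2·0.00416667° lat → SW at lon -158.675°, lat -18.2°.
latitude 18.20000° S, longitude 158.67500° W.

18.20000° S, 158.67500° W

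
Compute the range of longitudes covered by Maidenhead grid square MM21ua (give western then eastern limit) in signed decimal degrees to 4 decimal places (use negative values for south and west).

65.6667, 65.7500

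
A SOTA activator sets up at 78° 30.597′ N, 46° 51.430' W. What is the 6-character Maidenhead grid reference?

GQ68nm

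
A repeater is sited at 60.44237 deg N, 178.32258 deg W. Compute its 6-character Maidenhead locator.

Offset from 180°W / 90°S: lon 1.6774°, lat 150.4424°.
Field: 1.6774/20 → 0 → A, 150.4424/10 → 15 → P; chars AP.
Square: 1.6774/2 → 0, 0.4424/1 → 0; chars 00.
Subsquare: 1.6774/0.0833333 → 20 → u, 0.4424/0.0416667 → 10 → k; chars uk.

AP00uk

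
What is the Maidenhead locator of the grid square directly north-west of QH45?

Longitude square 4; −1 → 3.
Latitude square 5; +1 → 6.

QH36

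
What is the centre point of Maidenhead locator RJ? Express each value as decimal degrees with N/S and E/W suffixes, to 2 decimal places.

5.00° N, 170.00° E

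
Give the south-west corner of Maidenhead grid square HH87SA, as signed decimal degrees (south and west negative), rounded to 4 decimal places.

Field H=7, H=7: +7·20° lon, +7·10° lat → SW at lon -40°, lat -20°.
Square 8, 7: +8·2° lon, +7·1° lat → SW at lon -24°, lat -13°.
Subsquare s=18, a=0: +18·0.0833333° lon, +0·0.0416667° lat → SW at lon -22.5°, lat -13°.
latitude -13.0000, longitude -22.5000.

-13.0000, -22.5000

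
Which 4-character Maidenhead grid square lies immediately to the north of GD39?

GE30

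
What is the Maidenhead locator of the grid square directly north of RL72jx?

RL73ja

Latitude subsquare x = 23; +1 → 24, wraps to 0 = a, carry into square.
Latitude square 2; +1 → 3.
The longitude characters are unchanged.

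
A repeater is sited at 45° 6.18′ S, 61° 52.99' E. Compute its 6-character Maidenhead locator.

ME04wv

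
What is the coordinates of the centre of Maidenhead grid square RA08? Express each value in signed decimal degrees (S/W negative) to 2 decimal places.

Field R=17, A=0: +17·20° lon, +0·10° lat → SW at lon 160°, lat -90°.
Square 0, 8: +0·2° lon, +8·1° lat → SW at lon 160°, lat -82°.
Cell spans 2° lon × 1° lat. Centre is SW corner plus half of each.
latitude -81.50, longitude 161.00.

-81.50, 161.00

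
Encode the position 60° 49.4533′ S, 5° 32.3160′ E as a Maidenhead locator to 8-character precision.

Shift to the Maidenhead origin (180°W, 90°S): lon 185.53860, lat 29.17578.
Field (20°×10°, letters A–R): lon ⌊185.53860/20⌋ = 9 → J; lat ⌊29.17578/10⌋ = 2 → C.
Square (2°×1°, digits 0–9): lon ⌊5.53860/2⌋ = 2; lat ⌊9.17578/1⌋ = 9.
Subsquare (5′×2.5′, letters a–x): lon ⌊1.53860/0.0833333⌋ = 18 → s; lat ⌊0.17578/0.0416667⌋ = 4 → e.
Extended square (30″×15″, digits 0–9): lon ⌊0.03860/0.00833333⌋ = 4; lat ⌊0.00911/0.00416667⌋ = 2.

JC29se42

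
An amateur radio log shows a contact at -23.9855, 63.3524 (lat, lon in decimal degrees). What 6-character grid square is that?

Shift to the Maidenhead origin (180°W, 90°S): lon 243.3524, lat 66.0145.
Field: 243.3524/20 → 12 → M, 66.0145/10 → 6 → G; chars MG.
Square: 3.3524/2 → 1, 6.0145/1 → 6; chars 16.
Subsquare: 1.3524/0.0833333 → 16 → q, 0.0145/0.0416667 → 0 → a; chars qa.

MG16qa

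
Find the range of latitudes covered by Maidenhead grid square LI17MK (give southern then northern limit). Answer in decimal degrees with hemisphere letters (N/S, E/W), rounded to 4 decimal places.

2.5833° S, 2.5417° S

Field L=11, I=8: +11·20° lon, +8·10° lat → SW at lon 40°, lat -10°.
Square 1, 7: +1·2° lon, +7·1° lat → SW at lon 42°, lat -3°.
Subsquare m=12, k=10: +12·0.0833333° lon, +10·0.0416667° lat → SW at lon 43°, lat -2.58333°.
Cell spans 0.0833333° lon × 0.0416667° lat.
south 2.5833° S, north 2.5417° S.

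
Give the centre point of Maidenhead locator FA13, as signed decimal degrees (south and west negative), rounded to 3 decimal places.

Field F=5, A=0: +5·20° lon, +0·10° lat → SW at lon -80°, lat -90°.
Square 1, 3: +1·2° lon, +3·1° lat → SW at lon -78°, lat -87°.
Cell spans 2° lon × 1° lat. Centre is SW corner plus half of each.
latitude -86.500, longitude -77.000.

-86.500, -77.000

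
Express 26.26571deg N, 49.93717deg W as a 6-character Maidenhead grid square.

GL56ag

Shift to the Maidenhead origin (180°W, 90°S): lon 130.0628, lat 116.2657.
Field: lon ⌊130.0628/20⌋ = 6 → G; lat ⌊116.2657/10⌋ = 11 → L.
Square: lon ⌊10.0628/2⌋ = 5; lat ⌊6.2657/1⌋ = 6.
Subsquare: lon ⌊0.0628/0.0833333⌋ = 0 → a; lat ⌊0.2657/0.0416667⌋ = 6 → g.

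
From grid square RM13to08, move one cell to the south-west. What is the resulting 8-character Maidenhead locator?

Longitude extended square 0; −1 → -1, wraps to 9, carry into subsquare.
Longitude subsquare t = 19; −1 → 18 = s.
Latitude extended square 8; −1 → 7.

RM13so97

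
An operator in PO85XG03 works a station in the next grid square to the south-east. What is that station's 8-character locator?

Longitude extended square 0; +1 → 1.
Latitude extended square 3; −1 → 2.

PO85xg12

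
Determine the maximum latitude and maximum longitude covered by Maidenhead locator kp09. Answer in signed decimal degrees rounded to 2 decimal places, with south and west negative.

Field K=10, P=15: +10·20° lon, +15·10° lat → SW at lon 20°, lat 60°.
Square 0, 9: +0·2° lon, +9·1° lat → SW at lon 20°, lat 69°.
Cell spans 2° lon × 1° lat. NE corner is SW corner plus one full cell.
latitude 70.00, longitude 22.00.

70.00, 22.00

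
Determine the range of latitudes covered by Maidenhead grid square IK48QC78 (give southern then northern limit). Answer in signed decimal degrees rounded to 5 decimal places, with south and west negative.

18.11667, 18.12083

Field I=8, K=10: +8·20° lon, +10·10° lat → SW at lon -20°, lat 10°.
Square 4, 8: +4·2° lon, +8·1° lat → SW at lon -12°, lat 18°.
Subsquare q=16, c=2: +16·0.0833333° lon, +2·0.0416667° lat → SW at lon -10.6667°, lat 18.0833°.
Extended square 7, 8: +7·0.00833333° lon, +8·0.00416667° lat → SW at lon -10.6083°, lat 18.1167°.
Cell spans 0.00833333° lon × 0.00416667° lat.
south 18.11667, north 18.12083.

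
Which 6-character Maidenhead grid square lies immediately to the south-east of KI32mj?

Longitude subsquare m = 12; +1 → 13 = n.
Latitude subsquare j = 9; −1 → 8 = i.

KI32ni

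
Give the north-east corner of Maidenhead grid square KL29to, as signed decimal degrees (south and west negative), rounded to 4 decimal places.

Field K=10, L=11: +10·20° lon, +11·10° lat → SW at lon 20°, lat 20°.
Square 2, 9: +2·2° lon, +9·1° lat → SW at lon 24°, lat 29°.
Subsquare t=19, o=14: +19·0.0833333° lon, +14·0.0416667° lat → SW at lon 25.5833°, lat 29.5833°.
Cell spans 0.0833333° lon × 0.0416667° lat. NE corner is SW corner plus one full cell.
latitude 29.6250, longitude 25.6667.

29.6250, 25.6667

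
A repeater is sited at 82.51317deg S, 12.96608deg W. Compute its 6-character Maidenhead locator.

IA37ml

Add 180° to longitude and 90° to latitude: 167.0339, 7.4868.
Field: lon ⌊167.0339/20⌋ = 8 → I; lat ⌊7.4868/10⌋ = 0 → A.
Square: lon ⌊7.0339/2⌋ = 3; lat ⌊7.4868/1⌋ = 7.
Subsquare: lon ⌊1.0339/0.0833333⌋ = 12 → m; lat ⌊0.4868/0.0416667⌋ = 11 → l.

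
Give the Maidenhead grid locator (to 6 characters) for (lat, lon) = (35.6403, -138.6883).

CM05pp

Add 180° to longitude and 90° to latitude: 41.3117, 125.6403.
Field: lon ⌊41.3117/20⌋ = 2 → C; lat ⌊125.6403/10⌋ = 12 → M.
Square: lon ⌊1.3117/2⌋ = 0; lat ⌊5.6403/1⌋ = 5.
Subsquare: lon ⌊1.3117/0.0833333⌋ = 15 → p; lat ⌊0.6403/0.0416667⌋ = 15 → p.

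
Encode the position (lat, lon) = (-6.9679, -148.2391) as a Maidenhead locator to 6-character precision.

Add 180° to longitude and 90° to latitude: 31.7609, 83.0321.
Field: 31.7609/20 → 1 → B, 83.0321/10 → 8 → I; chars BI.
Square: 11.7609/2 → 5, 3.0321/1 → 3; chars 53.
Subsquare: 1.7609/0.0833333 → 21 → v, 0.0321/0.0416667 → 0 → a; chars va.

BI53va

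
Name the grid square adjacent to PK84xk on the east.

PK94ak

Longitude subsquare x = 23; +1 → 24, wraps to 0 = a, carry into square.
Longitude square 8; +1 → 9.
The latitude characters are unchanged.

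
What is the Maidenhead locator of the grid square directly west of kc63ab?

KC53xb

Longitude subsquare a = 0; −1 → -1, wraps to 23 = x, carry into square.
Longitude square 6; −1 → 5.
The latitude characters are unchanged.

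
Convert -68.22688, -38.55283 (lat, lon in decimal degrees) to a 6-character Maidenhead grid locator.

HC01rs

Add 180° to longitude and 90° to latitude: 141.4472, 21.7731.
Field (20°×10°, letters A–R): 141.4472/20 → 7 → H, 21.7731/10 → 2 → C; chars HC.
Square (2°×1°, digits 0–9): 1.4472/2 → 0, 1.7731/1 → 1; chars 01.
Subsquare (5′×2.5′, letters a–x): 1.4472/0.0833333 → 17 → r, 0.7731/0.0416667 → 18 → s; chars rs.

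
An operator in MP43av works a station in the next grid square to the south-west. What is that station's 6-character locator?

Longitude subsquare a = 0; −1 → -1, wraps to 23 = x, carry into square.
Longitude square 4; −1 → 3.
Latitude subsquare v = 21; −1 → 20 = u.

MP33xu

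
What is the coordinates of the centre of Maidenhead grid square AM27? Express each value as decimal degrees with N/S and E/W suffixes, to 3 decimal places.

37.500° N, 175.000° W

Field A=0, M=12: +0·20° lon, +12·10° lat → SW at lon -180°, lat 30°.
Square 2, 7: +2·2° lon, +7·1° lat → SW at lon -176°, lat 37°.
Cell spans 2° lon × 1° lat. Centre is SW corner plus half of each.
latitude 37.500° N, longitude 175.000° W.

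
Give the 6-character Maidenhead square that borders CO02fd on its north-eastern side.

Longitude subsquare f = 5; +1 → 6 = g.
Latitude subsquare d = 3; +1 → 4 = e.

CO02ge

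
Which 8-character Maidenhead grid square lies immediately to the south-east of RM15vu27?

Longitude extended square 2; +1 → 3.
Latitude extended square 7; −1 → 6.

RM15vu36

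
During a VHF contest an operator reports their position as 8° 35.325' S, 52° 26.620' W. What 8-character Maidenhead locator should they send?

Shift to the Maidenhead origin (180°W, 90°S): lon 127.55633, lat 81.41125.
Field (20°×10°, letters A–R): lon ⌊127.55633/20⌋ = 6 → G; lat ⌊81.41125/10⌋ = 8 → I.
Square (2°×1°, digits 0–9): lon ⌊7.55633/2⌋ = 3; lat ⌊1.41125/1⌋ = 1.
Subsquare (5′×2.5′, letters a–x): lon ⌊1.55633/0.0833333⌋ = 18 → s; lat ⌊0.41125/0.0416667⌋ = 9 → j.
Extended square (30″×15″, digits 0–9): lon ⌊0.05633/0.00833333⌋ = 6; lat ⌊0.03625/0.00416667⌋ = 8.

GI31sj68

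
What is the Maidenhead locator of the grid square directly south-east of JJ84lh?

Longitude subsquare l = 11; +1 → 12 = m.
Latitude subsquare h = 7; −1 → 6 = g.

JJ84mg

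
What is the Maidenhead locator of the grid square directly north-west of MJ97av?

MJ87xw

Longitude subsquare a = 0; −1 → -1, wraps to 23 = x, carry into square.
Longitude square 9; −1 → 8.
Latitude subsquare v = 21; +1 → 22 = w.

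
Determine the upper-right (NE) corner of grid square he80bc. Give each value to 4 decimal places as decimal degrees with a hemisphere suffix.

49.8750° S, 23.8333° W

Field H=7, E=4: +7·20° lon, +4·10° lat → SW at lon -40°, lat -50°.
Square 8, 0: +8·2° lon, +0·1° lat → SW at lon -24°, lat -50°.
Subsquare b=1, c=2: +1·0.0833333° lon, +2·0.0416667° lat → SW at lon -23.9167°, lat -49.9167°.
Cell spans 0.0833333° lon × 0.0416667° lat. NE corner is SW corner plus one full cell.
latitude 49.8750° S, longitude 23.8333° W.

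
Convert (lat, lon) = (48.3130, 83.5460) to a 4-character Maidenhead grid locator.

NN18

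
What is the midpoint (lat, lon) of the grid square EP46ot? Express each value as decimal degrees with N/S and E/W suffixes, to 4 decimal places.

66.8125° N, 90.7917° W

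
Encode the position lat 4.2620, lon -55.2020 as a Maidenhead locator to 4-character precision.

Shift to the Maidenhead origin (180°W, 90°S): lon 124.80, lat 94.26.
Field: lon ⌊124.80/20⌋ = 6 → G; lat ⌊94.26/10⌋ = 9 → J.
Square: lon ⌊4.80/2⌋ = 2; lat ⌊4.26/1⌋ = 4.

GJ24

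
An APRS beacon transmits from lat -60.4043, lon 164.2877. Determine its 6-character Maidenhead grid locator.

Shift to the Maidenhead origin (180°W, 90°S): lon 344.2877, lat 29.5957.
Field: 344.2877/20 → 17 → R, 29.5957/10 → 2 → C; chars RC.
Square: 4.2877/2 → 2, 9.5957/1 → 9; chars 29.
Subsquare: 0.2877/0.0833333 → 3 → d, 0.5957/0.0416667 → 14 → o; chars do.

RC29do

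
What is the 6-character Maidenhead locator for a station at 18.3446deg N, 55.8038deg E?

Add 180° to longitude and 90° to latitude: 235.8038, 108.3446.
Field (20°×10°, letters A–R): lon ⌊235.8038/20⌋ = 11 → L; lat ⌊108.3446/10⌋ = 10 → K.
Square (2°×1°, digits 0–9): lon ⌊15.8038/2⌋ = 7; lat ⌊8.3446/1⌋ = 8.
Subsquare (5′×2.5′, letters a–x): lon ⌊1.8038/0.0833333⌋ = 21 → v; lat ⌊0.3446/0.0416667⌋ = 8 → i.

LK78vi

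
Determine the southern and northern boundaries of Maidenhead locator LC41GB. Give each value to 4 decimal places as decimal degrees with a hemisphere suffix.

Field L=11, C=2: +11·20° lon, +2·10° lat → SW at lon 40°, lat -70°.
Square 4, 1: +4·2° lon, +1·1° lat → SW at lon 48°, lat -69°.
Subsquare g=6, b=1: +6·0.0833333° lon, +1·0.0416667° lat → SW at lon 48.5°, lat -68.9583°.
Cell spans 0.0833333° lon × 0.0416667° lat.
south 68.9583° S, north 68.9167° S.

68.9583° S, 68.9167° S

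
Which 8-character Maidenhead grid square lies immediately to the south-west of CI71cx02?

CI71bx91

Longitude extended square 0; −1 → -1, wraps to 9, carry into subsquare.
Longitude subsquare c = 2; −1 → 1 = b.
Latitude extended square 2; −1 → 1.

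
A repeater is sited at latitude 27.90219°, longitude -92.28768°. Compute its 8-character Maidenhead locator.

Offset from 180°W / 90°S: lon 87.71232°, lat 117.90219°.
Field: 87.71232/20 → 4 → E, 117.90219/10 → 11 → L; chars EL.
Square: 7.71232/2 → 3, 7.90219/1 → 7; chars 37.
Subsquare: 1.71232/0.0833333 → 20 → u, 0.90219/0.0416667 → 21 → v; chars uv.
Extended square: 0.04565/0.00833333 → 5, 0.02719/0.00416667 → 6; chars 56.

EL37uv56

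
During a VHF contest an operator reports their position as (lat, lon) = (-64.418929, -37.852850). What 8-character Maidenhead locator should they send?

HC15bn79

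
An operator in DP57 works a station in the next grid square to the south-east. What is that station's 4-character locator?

DP66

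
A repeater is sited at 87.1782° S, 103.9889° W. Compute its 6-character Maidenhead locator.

Offset from 180°W / 90°S: lon 76.0111°, lat 2.8218°.
Field: lon ⌊76.0111/20⌋ = 3 → D; lat ⌊2.8218/10⌋ = 0 → A.
Square: lon ⌊16.0111/2⌋ = 8; lat ⌊2.8218/1⌋ = 2.
Subsquare: lon ⌊0.0111/0.0833333⌋ = 0 → a; lat ⌊0.8218/0.0416667⌋ = 19 → t.

DA82at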